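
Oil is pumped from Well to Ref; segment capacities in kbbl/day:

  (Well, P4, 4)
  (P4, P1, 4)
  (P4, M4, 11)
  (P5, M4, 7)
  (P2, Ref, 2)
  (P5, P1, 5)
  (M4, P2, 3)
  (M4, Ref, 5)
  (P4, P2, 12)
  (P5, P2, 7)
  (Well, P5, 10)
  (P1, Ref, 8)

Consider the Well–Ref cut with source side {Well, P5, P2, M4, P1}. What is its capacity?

Edges leaving {Well, P5, P2, M4, P1}: Well→P4 (4), P2→Ref (2), M4→Ref (5), P1→Ref (8).
Cut capacity = 4 + 2 + 5 + 8 = 19.

19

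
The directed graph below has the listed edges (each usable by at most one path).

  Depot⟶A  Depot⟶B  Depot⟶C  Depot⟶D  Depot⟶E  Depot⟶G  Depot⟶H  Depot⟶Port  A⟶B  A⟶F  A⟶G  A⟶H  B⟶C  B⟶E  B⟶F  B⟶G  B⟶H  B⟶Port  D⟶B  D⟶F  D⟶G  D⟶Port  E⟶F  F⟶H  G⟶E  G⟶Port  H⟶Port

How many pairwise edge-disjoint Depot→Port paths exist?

5

Assign every edge capacity 1; by Menger, the answer equals the max flow.
Path Depot→Port (+1); total 1.
Path Depot→B→Port (+1); total 2.
Path Depot→D→Port (+1); total 3.
Path Depot→G→Port (+1); total 4.
Path Depot→H→Port (+1); total 5.
No residual Depot→Port path; max flow = 5.
Certifying cut of size 5: {B→Port, Depot→D, Depot→Port, G→Port, H→Port}.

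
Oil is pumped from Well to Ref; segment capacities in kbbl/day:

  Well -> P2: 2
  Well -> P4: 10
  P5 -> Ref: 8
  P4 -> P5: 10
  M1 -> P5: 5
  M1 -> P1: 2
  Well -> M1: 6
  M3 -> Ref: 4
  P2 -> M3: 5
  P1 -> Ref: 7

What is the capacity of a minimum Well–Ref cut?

12

Augment Well→P4→P5→Ref: bottleneck 8, flow now 8.
Augment Well→M1→P1→Ref: bottleneck 2, flow now 10.
Augment Well→P2→M3→Ref: bottleneck 2, flow now 12.
No augmenting path remains; maximum flow = 12.
By max-flow min-cut, the minimum cut capacity equals the max flow.
In the residual graph, reachable from Well: {Well, P4, M1, P5}.
Min-cut edges: Well→P2 (2), M1→P1 (2), P5→Ref (8); capacity 2 + 2 + 8 = 12.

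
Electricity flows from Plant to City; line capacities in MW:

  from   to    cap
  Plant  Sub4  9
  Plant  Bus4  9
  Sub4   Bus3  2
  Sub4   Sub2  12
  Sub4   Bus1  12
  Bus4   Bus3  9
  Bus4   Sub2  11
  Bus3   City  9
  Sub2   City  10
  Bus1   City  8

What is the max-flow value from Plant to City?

18

Augment Plant→Sub4→Bus3→City: bottleneck 2, flow now 2.
Augment Plant→Sub4→Sub2→City: bottleneck 7, flow now 9.
Augment Plant→Bus4→Bus3→City: bottleneck 7, flow now 16.
Augment Plant→Bus4→Sub2→City: bottleneck 2, flow now 18.
No augmenting path remains; maximum flow = 18.
In the residual graph, reachable from Plant: {Plant}.
Min-cut edges: Plant→Sub4 (9), Plant→Bus4 (9); capacity 9 + 9 = 18.
This cut is saturated, so no flow can exceed 18.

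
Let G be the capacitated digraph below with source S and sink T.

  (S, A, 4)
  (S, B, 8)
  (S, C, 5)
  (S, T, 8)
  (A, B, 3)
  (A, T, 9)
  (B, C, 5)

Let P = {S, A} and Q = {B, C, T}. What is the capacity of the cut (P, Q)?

Edges leaving {S, A}: S→B (8), S→C (5), S→T (8), A→B (3), A→T (9).
Cut capacity = 8 + 5 + 8 + 3 + 9 = 33.

33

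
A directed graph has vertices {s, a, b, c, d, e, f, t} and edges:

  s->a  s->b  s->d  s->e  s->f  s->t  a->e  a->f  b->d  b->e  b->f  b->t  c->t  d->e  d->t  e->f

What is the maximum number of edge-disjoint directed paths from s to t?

Assign every edge capacity 1; by Menger, the answer equals the max flow.
Path s→t (+1); total 1.
Path s→b→t (+1); total 2.
Path s→d→t (+1); total 3.
No residual s→t path; max flow = 3.
Certifying cut of size 3: {s→b, s→d, s→t}.

3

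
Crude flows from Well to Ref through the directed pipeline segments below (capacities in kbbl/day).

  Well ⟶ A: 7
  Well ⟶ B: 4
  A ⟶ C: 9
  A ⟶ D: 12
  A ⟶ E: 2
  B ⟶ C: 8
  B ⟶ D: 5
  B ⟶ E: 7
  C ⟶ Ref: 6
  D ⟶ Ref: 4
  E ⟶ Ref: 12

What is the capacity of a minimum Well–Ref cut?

Augment Well→A→C→Ref: bottleneck 6, flow now 6.
Augment Well→A→D→Ref: bottleneck 1, flow now 7.
Augment Well→B→D→Ref: bottleneck 3, flow now 10.
Augment Well→B→E→Ref: bottleneck 1, flow now 11.
No augmenting path remains; maximum flow = 11.
By max-flow min-cut, the minimum cut capacity equals the max flow.
In the residual graph, reachable from Well: {Well}.
Min-cut edges: Well→A (7), Well→B (4); capacity 7 + 4 = 11.

11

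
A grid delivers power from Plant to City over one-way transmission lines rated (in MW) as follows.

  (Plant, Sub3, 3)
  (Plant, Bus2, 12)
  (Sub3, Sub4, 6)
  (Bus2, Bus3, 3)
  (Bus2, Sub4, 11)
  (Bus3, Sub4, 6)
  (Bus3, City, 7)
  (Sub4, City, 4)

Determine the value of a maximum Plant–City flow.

Augment Plant→Sub3→Sub4→City: bottleneck 3, flow now 3.
Augment Plant→Bus2→Bus3→City: bottleneck 3, flow now 6.
Augment Plant→Bus2→Sub4→City: bottleneck 1, flow now 7.
No augmenting path remains; maximum flow = 7.
In the residual graph, reachable from Plant: {Plant, Sub3, Bus2, Sub4}.
Min-cut edges: Bus2→Bus3 (3), Sub4→City (4); capacity 3 + 4 = 7.
This cut is saturated, so no flow can exceed 7.

7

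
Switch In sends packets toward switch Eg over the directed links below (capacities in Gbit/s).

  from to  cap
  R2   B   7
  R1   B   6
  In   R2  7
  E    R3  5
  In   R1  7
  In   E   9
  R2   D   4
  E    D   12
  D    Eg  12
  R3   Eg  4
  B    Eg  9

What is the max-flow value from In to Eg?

22

Augment In→E→R3→Eg: bottleneck 4, flow now 4.
Augment In→E→D→Eg: bottleneck 5, flow now 9.
Augment In→R2→D→Eg: bottleneck 4, flow now 13.
Augment In→R2→B→Eg: bottleneck 3, flow now 16.
Augment In→R1→B→Eg: bottleneck 6, flow now 22.
No augmenting path remains; maximum flow = 22.
In the residual graph, reachable from In: {In, R1}.
Min-cut edges: In→E (9), In→R2 (7), R1→B (6); capacity 9 + 7 + 6 = 22.
This cut is saturated, so no flow can exceed 22.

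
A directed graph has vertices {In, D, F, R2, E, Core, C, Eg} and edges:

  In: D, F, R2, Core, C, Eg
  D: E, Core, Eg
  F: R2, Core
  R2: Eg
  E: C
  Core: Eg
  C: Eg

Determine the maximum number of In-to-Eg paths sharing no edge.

5

Assign every edge capacity 1; by Menger, the answer equals the max flow.
Path In→Eg (+1); total 1.
Path In→D→Eg (+1); total 2.
Path In→R2→Eg (+1); total 3.
Path In→Core→Eg (+1); total 4.
Path In→C→Eg (+1); total 5.
No residual In→Eg path; max flow = 5.
Certifying cut of size 5: {Core→Eg, In→C, In→D, In→Eg, R2→Eg}.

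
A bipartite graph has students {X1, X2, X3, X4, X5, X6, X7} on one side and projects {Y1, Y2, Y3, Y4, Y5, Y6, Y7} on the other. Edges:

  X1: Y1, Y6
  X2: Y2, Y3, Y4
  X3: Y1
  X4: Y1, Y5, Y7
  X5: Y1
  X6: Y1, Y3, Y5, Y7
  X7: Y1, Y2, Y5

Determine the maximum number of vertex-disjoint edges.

6

Unit-capacity flow: source→left, listed edges, right→sink; max matching = max flow.
Augmenting path X1→Y1 (+1); matched 1.
Augmenting path X2→Y2 (+1); matched 2.
Augmenting path X4→Y5 (+1); matched 3.
Augmenting path X6→Y3 (+1); matched 4.
Augmenting path X3→Y1→X1→Y6 (+1); matched 5.
Augmenting path X7→Y2→X2→Y4 (+1); matched 6.
No augmenting path remains; maximum matching = 6.
König certificate: {X1, X2, X4, X6, X7, Y1} is a vertex cover of size 6 (every listed pair touches it), so no matching can be larger.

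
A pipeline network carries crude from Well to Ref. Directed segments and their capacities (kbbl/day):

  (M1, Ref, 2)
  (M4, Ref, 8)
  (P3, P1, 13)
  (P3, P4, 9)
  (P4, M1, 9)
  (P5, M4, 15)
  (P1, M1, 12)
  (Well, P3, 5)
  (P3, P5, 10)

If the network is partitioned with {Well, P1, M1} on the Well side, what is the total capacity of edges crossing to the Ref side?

7

Edges leaving {Well, P1, M1}: Well→P3 (5), M1→Ref (2).
Cut capacity = 5 + 2 = 7.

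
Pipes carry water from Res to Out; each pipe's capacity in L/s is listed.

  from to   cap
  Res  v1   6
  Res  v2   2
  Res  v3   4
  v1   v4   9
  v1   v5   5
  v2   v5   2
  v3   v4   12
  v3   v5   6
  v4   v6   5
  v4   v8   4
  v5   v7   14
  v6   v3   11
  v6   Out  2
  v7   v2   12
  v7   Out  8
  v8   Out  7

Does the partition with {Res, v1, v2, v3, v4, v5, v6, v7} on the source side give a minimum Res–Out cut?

Given cut capacity: 4 + 2 + 8 = 14.
Augment Res→v1→v4→v6→Out: bottleneck 2, flow now 2.
Augment Res→v1→v4→v8→Out: bottleneck 4, flow now 6.
Augment Res→v2→v5→v7→Out: bottleneck 2, flow now 8.
Augment Res→v3→v5→v7→Out: bottleneck 4, flow now 12.
No augmenting path remains; maximum flow = 12.
In the residual graph, reachable from Res: {Res}.
Min-cut edges: Res→v1 (6), Res→v2 (2), Res→v3 (4); capacity 6 + 2 + 4 = 12.
Cut capacity 14 exceeds the max flow 12, so it is not minimum.

No — its capacity is 14, but the minimum cut has capacity 12.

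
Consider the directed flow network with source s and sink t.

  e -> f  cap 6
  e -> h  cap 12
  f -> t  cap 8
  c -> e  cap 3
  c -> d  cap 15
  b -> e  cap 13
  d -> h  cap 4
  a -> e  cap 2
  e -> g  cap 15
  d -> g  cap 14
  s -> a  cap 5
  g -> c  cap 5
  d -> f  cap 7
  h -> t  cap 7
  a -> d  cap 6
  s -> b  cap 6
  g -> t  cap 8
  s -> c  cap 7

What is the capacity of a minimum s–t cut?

Augment s→a→d→f→t: bottleneck 5, flow now 5.
Augment s→b→e→f→t: bottleneck 3, flow now 8.
Augment s→b→e→g→t: bottleneck 3, flow now 11.
Augment s→c→d→g→t: bottleneck 5, flow now 16.
Augment s→c→d→h→t: bottleneck 2, flow now 18.
No augmenting path remains; maximum flow = 18.
By max-flow min-cut, the minimum cut capacity equals the max flow.
In the residual graph, reachable from s: {s}.
Min-cut edges: s→a (5), s→b (6), s→c (7); capacity 5 + 6 + 7 = 18.

18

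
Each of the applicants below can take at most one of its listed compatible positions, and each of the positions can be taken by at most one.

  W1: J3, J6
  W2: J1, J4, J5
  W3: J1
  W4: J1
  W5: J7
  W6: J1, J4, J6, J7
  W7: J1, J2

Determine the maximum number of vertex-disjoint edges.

Unit-capacity flow: source→left, listed edges, right→sink; max matching = max flow.
Augmenting path W1→J3 (+1); matched 1.
Augmenting path W2→J1 (+1); matched 2.
Augmenting path W5→J7 (+1); matched 3.
Augmenting path W6→J4 (+1); matched 4.
Augmenting path W7→J2 (+1); matched 5.
Augmenting path W3→J1→W2→J5 (+1); matched 6.
No augmenting path remains; maximum matching = 6.
König certificate: {W1, W2, W5, W6, W7, J1} is a vertex cover of size 6 (every listed pair touches it), so no matching can be larger.

6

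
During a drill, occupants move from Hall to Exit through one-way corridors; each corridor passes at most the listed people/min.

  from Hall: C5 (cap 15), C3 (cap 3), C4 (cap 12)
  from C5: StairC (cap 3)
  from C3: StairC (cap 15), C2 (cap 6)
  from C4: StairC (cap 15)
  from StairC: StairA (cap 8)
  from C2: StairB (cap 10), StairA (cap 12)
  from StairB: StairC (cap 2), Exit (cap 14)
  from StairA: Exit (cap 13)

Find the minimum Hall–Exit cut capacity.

11

Augment Hall→C5→StairC→StairA→Exit: bottleneck 3, flow now 3.
Augment Hall→C3→StairC→StairA→Exit: bottleneck 3, flow now 6.
Augment Hall→C4→StairC→StairA→Exit: bottleneck 2, flow now 8.
Augment Hall→C4→StairC→C3→C2→StairB→Exit: bottleneck 3, flow now 11. (uses reverse residual edge)
No augmenting path remains; maximum flow = 11.
By max-flow min-cut, the minimum cut capacity equals the max flow.
In the residual graph, reachable from Hall: {Hall, C5, C4, StairC}.
Min-cut edges: Hall→C3 (3), StairC→StairA (8); capacity 3 + 8 = 11.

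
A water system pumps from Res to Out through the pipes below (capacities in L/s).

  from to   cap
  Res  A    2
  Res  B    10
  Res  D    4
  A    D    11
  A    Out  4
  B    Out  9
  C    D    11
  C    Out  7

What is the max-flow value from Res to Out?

Augment Res→A→Out: bottleneck 2, flow now 2.
Augment Res→B→Out: bottleneck 9, flow now 11.
No augmenting path remains; maximum flow = 11.
In the residual graph, reachable from Res: {Res, B, D}.
Min-cut edges: Res→A (2), B→Out (9); capacity 2 + 9 = 11.
This cut is saturated, so no flow can exceed 11.

11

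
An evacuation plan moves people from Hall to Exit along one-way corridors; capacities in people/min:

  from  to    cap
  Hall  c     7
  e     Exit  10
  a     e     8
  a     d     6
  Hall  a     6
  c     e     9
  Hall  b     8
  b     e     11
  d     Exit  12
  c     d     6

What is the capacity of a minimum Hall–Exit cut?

Augment Hall→a→d→Exit: bottleneck 6, flow now 6.
Augment Hall→b→e→Exit: bottleneck 8, flow now 14.
Augment Hall→c→d→Exit: bottleneck 6, flow now 20.
Augment Hall→c→e→Exit: bottleneck 1, flow now 21.
No augmenting path remains; maximum flow = 21.
By max-flow min-cut, the minimum cut capacity equals the max flow.
In the residual graph, reachable from Hall: {Hall}.
Min-cut edges: Hall→a (6), Hall→b (8), Hall→c (7); capacity 6 + 8 + 7 = 21.

21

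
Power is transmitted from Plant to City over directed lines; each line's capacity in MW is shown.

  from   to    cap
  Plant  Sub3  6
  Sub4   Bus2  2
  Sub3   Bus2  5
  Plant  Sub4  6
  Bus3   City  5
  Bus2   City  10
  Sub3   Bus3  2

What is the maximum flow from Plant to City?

Augment Plant→Sub3→Bus3→City: bottleneck 2, flow now 2.
Augment Plant→Sub3→Bus2→City: bottleneck 4, flow now 6.
Augment Plant→Sub4→Bus2→City: bottleneck 2, flow now 8.
No augmenting path remains; maximum flow = 8.
In the residual graph, reachable from Plant: {Plant, Sub4}.
Min-cut edges: Plant→Sub3 (6), Sub4→Bus2 (2); capacity 6 + 2 = 8.
This cut is saturated, so no flow can exceed 8.

8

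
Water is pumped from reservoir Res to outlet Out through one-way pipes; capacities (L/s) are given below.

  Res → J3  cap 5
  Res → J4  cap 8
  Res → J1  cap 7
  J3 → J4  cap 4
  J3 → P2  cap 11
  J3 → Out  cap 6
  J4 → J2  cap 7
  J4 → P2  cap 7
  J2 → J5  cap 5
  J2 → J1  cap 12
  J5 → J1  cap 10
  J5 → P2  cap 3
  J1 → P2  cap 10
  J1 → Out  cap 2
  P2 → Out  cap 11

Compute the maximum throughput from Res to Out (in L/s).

18

Augment Res→J3→Out: bottleneck 5, flow now 5.
Augment Res→J1→Out: bottleneck 2, flow now 7.
Augment Res→J4→P2→Out: bottleneck 7, flow now 14.
Augment Res→J1→P2→Out: bottleneck 4, flow now 18.
No augmenting path remains; maximum flow = 18.
In the residual graph, reachable from Res: {Res, J4, J2, J5, J1, P2}.
Min-cut edges: Res→J3 (5), J1→Out (2), P2→Out (11); capacity 5 + 2 + 11 = 18.
This cut is saturated, so no flow can exceed 18.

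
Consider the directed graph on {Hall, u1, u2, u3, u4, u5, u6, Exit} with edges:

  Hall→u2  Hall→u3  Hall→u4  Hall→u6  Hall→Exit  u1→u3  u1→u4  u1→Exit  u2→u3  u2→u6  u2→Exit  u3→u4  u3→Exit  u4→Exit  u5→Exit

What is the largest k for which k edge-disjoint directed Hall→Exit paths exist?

Assign every edge capacity 1; by Menger, the answer equals the max flow.
Path Hall→Exit (+1); total 1.
Path Hall→u2→Exit (+1); total 2.
Path Hall→u3→Exit (+1); total 3.
Path Hall→u4→Exit (+1); total 4.
No residual Hall→Exit path; max flow = 4.
Certifying cut of size 4: {Hall→Exit, Hall→u2, Hall→u3, Hall→u4}.

4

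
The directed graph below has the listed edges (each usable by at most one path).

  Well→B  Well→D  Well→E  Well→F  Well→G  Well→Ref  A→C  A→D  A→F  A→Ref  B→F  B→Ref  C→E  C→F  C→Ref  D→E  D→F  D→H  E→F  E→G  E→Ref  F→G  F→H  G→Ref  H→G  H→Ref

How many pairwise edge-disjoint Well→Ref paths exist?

5

Assign every edge capacity 1; by Menger, the answer equals the max flow.
Path Well→Ref (+1); total 1.
Path Well→B→Ref (+1); total 2.
Path Well→E→Ref (+1); total 3.
Path Well→G→Ref (+1); total 4.
Path Well→D→H→Ref (+1); total 5.
No residual Well→Ref path; max flow = 5.
Certifying cut of size 5: {E→Ref, G→Ref, H→Ref, Well→B, Well→Ref}.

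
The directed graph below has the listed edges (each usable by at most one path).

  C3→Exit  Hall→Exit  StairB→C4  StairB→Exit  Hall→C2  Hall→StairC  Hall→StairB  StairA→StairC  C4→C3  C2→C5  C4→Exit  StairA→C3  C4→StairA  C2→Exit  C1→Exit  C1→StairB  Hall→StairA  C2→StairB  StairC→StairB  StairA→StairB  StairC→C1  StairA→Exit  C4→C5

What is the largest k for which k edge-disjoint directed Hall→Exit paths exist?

5

Assign every edge capacity 1; by Menger, the answer equals the max flow.
Path Hall→Exit (+1); total 1.
Path Hall→C2→Exit (+1); total 2.
Path Hall→StairA→Exit (+1); total 3.
Path Hall→StairB→Exit (+1); total 4.
Path Hall→StairC→C1→Exit (+1); total 5.
No residual Hall→Exit path; max flow = 5.
Certifying cut of size 5: {Hall→C2, Hall→Exit, Hall→StairA, Hall→StairB, Hall→StairC}.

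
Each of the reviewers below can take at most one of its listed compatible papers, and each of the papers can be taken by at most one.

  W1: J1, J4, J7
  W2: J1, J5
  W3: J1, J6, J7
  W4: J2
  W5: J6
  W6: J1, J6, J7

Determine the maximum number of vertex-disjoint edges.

Unit-capacity flow: source→left, listed edges, right→sink; max matching = max flow.
Augmenting path W1→J1 (+1); matched 1.
Augmenting path W2→J5 (+1); matched 2.
Augmenting path W3→J6 (+1); matched 3.
Augmenting path W4→J2 (+1); matched 4.
Augmenting path W6→J7 (+1); matched 5.
Augmenting path W5→J6→W3→J1→W1→J4 (+1); matched 6.
No augmenting path remains; maximum matching = 6.
König certificate: {W1, W2, W3, W4, W5, W6} is a vertex cover of size 6 (every listed pair touches it), so no matching can be larger.

6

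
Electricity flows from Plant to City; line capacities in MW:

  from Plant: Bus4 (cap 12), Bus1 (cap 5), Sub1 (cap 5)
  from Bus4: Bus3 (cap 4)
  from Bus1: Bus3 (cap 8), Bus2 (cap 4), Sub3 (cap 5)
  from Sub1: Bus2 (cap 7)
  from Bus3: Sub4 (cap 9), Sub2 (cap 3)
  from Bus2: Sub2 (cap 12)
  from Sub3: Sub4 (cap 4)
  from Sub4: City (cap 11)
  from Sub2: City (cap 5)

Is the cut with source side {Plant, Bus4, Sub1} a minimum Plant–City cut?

Given cut capacity: 5 + 4 + 7 = 16.
Augment Plant→Bus4→Bus3→Sub4→City: bottleneck 4, flow now 4.
Augment Plant→Bus1→Bus3→Sub4→City: bottleneck 5, flow now 9.
Augment Plant→Sub1→Bus2→Sub2→City: bottleneck 5, flow now 14.
No augmenting path remains; maximum flow = 14.
In the residual graph, reachable from Plant: {Plant, Bus4}.
Min-cut edges: Plant→Bus1 (5), Plant→Sub1 (5), Bus4→Bus3 (4); capacity 5 + 5 + 4 = 14.
Cut capacity 16 exceeds the max flow 14, so it is not minimum.

No — its capacity is 16, but the minimum cut has capacity 14.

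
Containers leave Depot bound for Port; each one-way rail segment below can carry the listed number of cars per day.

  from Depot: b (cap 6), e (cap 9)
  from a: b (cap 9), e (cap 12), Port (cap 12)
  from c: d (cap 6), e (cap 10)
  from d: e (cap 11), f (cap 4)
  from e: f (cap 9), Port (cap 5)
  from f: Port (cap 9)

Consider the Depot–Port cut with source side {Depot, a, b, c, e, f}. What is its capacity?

32

Edges leaving {Depot, a, b, c, e, f}: a→Port (12), c→d (6), e→Port (5), f→Port (9).
Cut capacity = 12 + 6 + 5 + 9 = 32.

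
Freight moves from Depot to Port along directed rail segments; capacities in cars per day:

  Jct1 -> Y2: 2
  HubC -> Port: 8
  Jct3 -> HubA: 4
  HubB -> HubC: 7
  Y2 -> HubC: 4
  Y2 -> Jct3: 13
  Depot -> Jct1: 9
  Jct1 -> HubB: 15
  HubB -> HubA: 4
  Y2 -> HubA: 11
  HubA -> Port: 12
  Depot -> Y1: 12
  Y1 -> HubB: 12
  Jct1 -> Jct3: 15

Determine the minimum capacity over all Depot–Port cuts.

17

Augment Depot→Y1→HubB→HubA→Port: bottleneck 4, flow now 4.
Augment Depot→Y1→HubB→HubC→Port: bottleneck 7, flow now 11.
Augment Depot→Jct1→Jct3→HubA→Port: bottleneck 4, flow now 15.
Augment Depot→Jct1→Y2→HubA→Port: bottleneck 2, flow now 17.
No augmenting path remains; maximum flow = 17.
By max-flow min-cut, the minimum cut capacity equals the max flow.
In the residual graph, reachable from Depot: {Depot, Y1, Jct1, Jct3, HubB}.
Min-cut edges: Jct1→Y2 (2), Jct3→HubA (4), HubB→HubA (4), HubB→HubC (7); capacity 2 + 4 + 4 + 7 = 17.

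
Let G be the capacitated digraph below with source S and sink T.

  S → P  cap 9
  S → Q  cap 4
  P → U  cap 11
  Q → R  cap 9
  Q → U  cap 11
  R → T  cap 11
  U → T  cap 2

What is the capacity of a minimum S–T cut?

6

Augment S→P→U→T: bottleneck 2, flow now 2.
Augment S→Q→R→T: bottleneck 4, flow now 6.
No augmenting path remains; maximum flow = 6.
By max-flow min-cut, the minimum cut capacity equals the max flow.
In the residual graph, reachable from S: {S, P, U}.
Min-cut edges: S→Q (4), U→T (2); capacity 4 + 2 = 6.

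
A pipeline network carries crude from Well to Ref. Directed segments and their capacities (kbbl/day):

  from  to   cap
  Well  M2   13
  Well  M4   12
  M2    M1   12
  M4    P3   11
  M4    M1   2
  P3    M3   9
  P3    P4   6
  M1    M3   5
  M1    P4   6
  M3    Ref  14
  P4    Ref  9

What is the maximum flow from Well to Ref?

Augment Well→M2→M1→M3→Ref: bottleneck 5, flow now 5.
Augment Well→M2→M1→P4→Ref: bottleneck 6, flow now 11.
Augment Well→M4→P3→M3→Ref: bottleneck 9, flow now 20.
Augment Well→M4→P3→P4→Ref: bottleneck 2, flow now 22.
No augmenting path remains; maximum flow = 22.
In the residual graph, reachable from Well: {Well, M2, M4, M1}.
Min-cut edges: M4→P3 (11), M1→M3 (5), M1→P4 (6); capacity 11 + 5 + 6 = 22.
This cut is saturated, so no flow can exceed 22.

22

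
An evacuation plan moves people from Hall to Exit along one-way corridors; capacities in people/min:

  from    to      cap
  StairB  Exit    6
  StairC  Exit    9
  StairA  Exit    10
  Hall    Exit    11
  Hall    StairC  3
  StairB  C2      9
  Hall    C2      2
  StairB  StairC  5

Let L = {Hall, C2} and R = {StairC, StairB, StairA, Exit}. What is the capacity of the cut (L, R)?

Edges leaving {Hall, C2}: Hall→StairC (3), Hall→Exit (11).
Cut capacity = 3 + 11 = 14.

14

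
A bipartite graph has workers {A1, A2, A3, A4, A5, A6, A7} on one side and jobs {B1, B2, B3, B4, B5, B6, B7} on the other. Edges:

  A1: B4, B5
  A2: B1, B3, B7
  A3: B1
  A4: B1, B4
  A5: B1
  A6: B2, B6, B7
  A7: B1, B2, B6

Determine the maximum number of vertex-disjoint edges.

6

Unit-capacity flow: source→left, listed edges, right→sink; max matching = max flow.
Augmenting path A1→B4 (+1); matched 1.
Augmenting path A2→B1 (+1); matched 2.
Augmenting path A6→B2 (+1); matched 3.
Augmenting path A7→B6 (+1); matched 4.
Augmenting path A3→B1→A2→B3 (+1); matched 5.
Augmenting path A4→B4→A1→B5 (+1); matched 6.
No augmenting path remains; maximum matching = 6.
König certificate: {A1, A2, A4, A6, A7, B1} is a vertex cover of size 6 (every listed pair touches it), so no matching can be larger.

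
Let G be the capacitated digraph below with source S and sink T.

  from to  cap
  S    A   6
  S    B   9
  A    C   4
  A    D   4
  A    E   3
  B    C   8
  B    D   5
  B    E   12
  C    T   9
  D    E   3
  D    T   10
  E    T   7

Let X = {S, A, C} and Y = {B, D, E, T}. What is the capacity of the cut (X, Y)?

25

Edges leaving {S, A, C}: S→B (9), A→D (4), A→E (3), C→T (9).
Cut capacity = 9 + 4 + 3 + 9 = 25.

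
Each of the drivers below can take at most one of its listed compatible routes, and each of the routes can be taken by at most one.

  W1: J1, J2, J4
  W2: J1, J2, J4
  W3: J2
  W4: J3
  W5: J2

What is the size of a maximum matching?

4

Unit-capacity flow: source→left, listed edges, right→sink; max matching = max flow.
Augmenting path W1→J1 (+1); matched 1.
Augmenting path W2→J2 (+1); matched 2.
Augmenting path W4→J3 (+1); matched 3.
Augmenting path W3→J2→W2→J4 (+1); matched 4.
No augmenting path remains; maximum matching = 4.
König certificate: {W1, W2, W4, J2} is a vertex cover of size 4 (every listed pair touches it), so no matching can be larger.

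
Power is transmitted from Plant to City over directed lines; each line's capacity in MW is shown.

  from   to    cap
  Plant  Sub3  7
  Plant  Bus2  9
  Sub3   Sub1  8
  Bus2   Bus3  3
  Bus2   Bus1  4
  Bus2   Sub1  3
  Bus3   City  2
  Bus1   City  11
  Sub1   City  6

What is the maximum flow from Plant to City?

12

Augment Plant→Sub3→Sub1→City: bottleneck 6, flow now 6.
Augment Plant→Bus2→Bus3→City: bottleneck 2, flow now 8.
Augment Plant→Bus2→Bus1→City: bottleneck 4, flow now 12.
No augmenting path remains; maximum flow = 12.
In the residual graph, reachable from Plant: {Plant, Sub3, Bus2, Bus3, Sub1}.
Min-cut edges: Bus2→Bus1 (4), Bus3→City (2), Sub1→City (6); capacity 4 + 2 + 6 = 12.
This cut is saturated, so no flow can exceed 12.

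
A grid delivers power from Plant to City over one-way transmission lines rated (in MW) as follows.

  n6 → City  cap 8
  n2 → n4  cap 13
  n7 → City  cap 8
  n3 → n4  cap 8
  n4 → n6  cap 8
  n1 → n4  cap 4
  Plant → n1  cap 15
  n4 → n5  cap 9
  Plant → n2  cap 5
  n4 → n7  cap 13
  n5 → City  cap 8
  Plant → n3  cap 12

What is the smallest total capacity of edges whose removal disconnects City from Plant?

17

Augment Plant→n1→n4→n5→City: bottleneck 4, flow now 4.
Augment Plant→n2→n4→n5→City: bottleneck 4, flow now 8.
Augment Plant→n2→n4→n6→City: bottleneck 1, flow now 9.
Augment Plant→n3→n4→n6→City: bottleneck 7, flow now 16.
Augment Plant→n3→n4→n7→City: bottleneck 1, flow now 17.
No augmenting path remains; maximum flow = 17.
By max-flow min-cut, the minimum cut capacity equals the max flow.
In the residual graph, reachable from Plant: {Plant, n1, n3}.
Min-cut edges: Plant→n2 (5), n1→n4 (4), n3→n4 (8); capacity 5 + 4 + 8 = 17.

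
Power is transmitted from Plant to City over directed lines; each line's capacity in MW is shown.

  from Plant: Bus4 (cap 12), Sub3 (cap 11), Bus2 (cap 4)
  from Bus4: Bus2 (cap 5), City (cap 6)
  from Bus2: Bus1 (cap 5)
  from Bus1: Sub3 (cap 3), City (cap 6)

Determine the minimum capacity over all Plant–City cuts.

Augment Plant→Bus4→City: bottleneck 6, flow now 6.
Augment Plant→Bus2→Bus1→City: bottleneck 4, flow now 10.
Augment Plant→Bus4→Bus2→Bus1→City: bottleneck 1, flow now 11.
No augmenting path remains; maximum flow = 11.
By max-flow min-cut, the minimum cut capacity equals the max flow.
In the residual graph, reachable from Plant: {Plant, Bus4, Bus2, Sub3}.
Min-cut edges: Bus4→City (6), Bus2→Bus1 (5); capacity 6 + 5 = 11.

11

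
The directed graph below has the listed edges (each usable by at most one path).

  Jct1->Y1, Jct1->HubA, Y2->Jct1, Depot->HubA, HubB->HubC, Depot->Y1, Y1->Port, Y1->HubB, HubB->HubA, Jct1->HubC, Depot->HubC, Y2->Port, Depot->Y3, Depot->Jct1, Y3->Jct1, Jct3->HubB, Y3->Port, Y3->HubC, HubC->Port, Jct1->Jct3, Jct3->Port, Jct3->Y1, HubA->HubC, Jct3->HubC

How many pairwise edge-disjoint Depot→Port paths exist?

4

Assign every edge capacity 1; by Menger, the answer equals the max flow.
Path Depot→Y3→Port (+1); total 1.
Path Depot→Y1→Port (+1); total 2.
Path Depot→HubC→Port (+1); total 3.
Path Depot→Jct1→Jct3→Port (+1); total 4.
No residual Depot→Port path; max flow = 4.
Certifying cut of size 4: {Depot→Jct1, Depot→Y1, Depot→Y3, HubC→Port}.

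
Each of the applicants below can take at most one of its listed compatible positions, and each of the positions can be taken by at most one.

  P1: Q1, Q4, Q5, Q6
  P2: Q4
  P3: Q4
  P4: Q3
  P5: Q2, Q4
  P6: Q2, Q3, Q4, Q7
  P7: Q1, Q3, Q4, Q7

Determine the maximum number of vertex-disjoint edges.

6

Unit-capacity flow: source→left, listed edges, right→sink; max matching = max flow.
Augmenting path P1→Q1 (+1); matched 1.
Augmenting path P2→Q4 (+1); matched 2.
Augmenting path P4→Q3 (+1); matched 3.
Augmenting path P5→Q2 (+1); matched 4.
Augmenting path P6→Q7 (+1); matched 5.
Augmenting path P7→Q1→P1→Q5 (+1); matched 6.
No augmenting path remains; maximum matching = 6.
König certificate: {P1, P4, P5, P6, P7, Q4} is a vertex cover of size 6 (every listed pair touches it), so no matching can be larger.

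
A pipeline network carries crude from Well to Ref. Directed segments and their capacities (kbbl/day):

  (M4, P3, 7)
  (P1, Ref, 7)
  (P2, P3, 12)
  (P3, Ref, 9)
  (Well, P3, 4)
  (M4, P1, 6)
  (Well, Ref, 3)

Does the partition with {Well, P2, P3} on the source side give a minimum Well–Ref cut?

No — its capacity is 12, but the minimum cut has capacity 7.

Given cut capacity: 3 + 9 = 12.
Augment Well→Ref: bottleneck 3, flow now 3.
Augment Well→P3→Ref: bottleneck 4, flow now 7.
No augmenting path remains; maximum flow = 7.
In the residual graph, reachable from Well: {Well}.
Min-cut edges: Well→P3 (4), Well→Ref (3); capacity 4 + 3 = 7.
Cut capacity 12 exceeds the max flow 7, so it is not minimum.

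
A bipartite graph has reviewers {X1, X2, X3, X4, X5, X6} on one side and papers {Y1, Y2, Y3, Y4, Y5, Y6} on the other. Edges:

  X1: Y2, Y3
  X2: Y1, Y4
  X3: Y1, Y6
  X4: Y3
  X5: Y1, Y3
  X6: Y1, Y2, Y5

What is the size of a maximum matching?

6

Unit-capacity flow: source→left, listed edges, right→sink; max matching = max flow.
Augmenting path X1→Y2 (+1); matched 1.
Augmenting path X2→Y1 (+1); matched 2.
Augmenting path X3→Y6 (+1); matched 3.
Augmenting path X4→Y3 (+1); matched 4.
Augmenting path X6→Y5 (+1); matched 5.
Augmenting path X5→Y1→X2→Y4 (+1); matched 6.
No augmenting path remains; maximum matching = 6.
König certificate: {X1, X2, X3, X4, X5, X6} is a vertex cover of size 6 (every listed pair touches it), so no matching can be larger.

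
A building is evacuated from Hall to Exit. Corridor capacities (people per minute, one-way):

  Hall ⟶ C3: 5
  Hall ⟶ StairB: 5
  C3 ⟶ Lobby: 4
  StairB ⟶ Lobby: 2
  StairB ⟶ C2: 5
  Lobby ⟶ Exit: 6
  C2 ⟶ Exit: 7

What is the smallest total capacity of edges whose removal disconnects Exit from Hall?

Augment Hall→C3→Lobby→Exit: bottleneck 4, flow now 4.
Augment Hall→StairB→Lobby→Exit: bottleneck 2, flow now 6.
Augment Hall→StairB→C2→Exit: bottleneck 3, flow now 9.
No augmenting path remains; maximum flow = 9.
By max-flow min-cut, the minimum cut capacity equals the max flow.
In the residual graph, reachable from Hall: {Hall, C3}.
Min-cut edges: Hall→StairB (5), C3→Lobby (4); capacity 5 + 4 = 9.

9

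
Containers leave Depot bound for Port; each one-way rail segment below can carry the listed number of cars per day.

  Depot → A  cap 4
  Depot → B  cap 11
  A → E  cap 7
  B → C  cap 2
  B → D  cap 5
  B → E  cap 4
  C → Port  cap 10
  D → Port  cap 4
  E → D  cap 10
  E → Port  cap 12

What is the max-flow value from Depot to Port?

Augment Depot→A→E→Port: bottleneck 4, flow now 4.
Augment Depot→B→C→Port: bottleneck 2, flow now 6.
Augment Depot→B→D→Port: bottleneck 4, flow now 10.
Augment Depot→B→E→Port: bottleneck 4, flow now 14.
No augmenting path remains; maximum flow = 14.
In the residual graph, reachable from Depot: {Depot, B, D}.
Min-cut edges: Depot→A (4), B→C (2), B→E (4), D→Port (4); capacity 4 + 2 + 4 + 4 = 14.
This cut is saturated, so no flow can exceed 14.

14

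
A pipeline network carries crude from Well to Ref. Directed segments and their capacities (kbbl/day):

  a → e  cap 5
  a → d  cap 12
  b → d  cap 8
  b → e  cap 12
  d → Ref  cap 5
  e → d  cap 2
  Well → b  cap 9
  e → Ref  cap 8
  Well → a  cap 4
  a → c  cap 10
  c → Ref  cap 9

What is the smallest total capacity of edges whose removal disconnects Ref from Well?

13

Augment Well→a→c→Ref: bottleneck 4, flow now 4.
Augment Well→b→d→Ref: bottleneck 5, flow now 9.
Augment Well→b→e→Ref: bottleneck 4, flow now 13.
No augmenting path remains; maximum flow = 13.
By max-flow min-cut, the minimum cut capacity equals the max flow.
In the residual graph, reachable from Well: {Well}.
Min-cut edges: Well→a (4), Well→b (9); capacity 4 + 9 = 13.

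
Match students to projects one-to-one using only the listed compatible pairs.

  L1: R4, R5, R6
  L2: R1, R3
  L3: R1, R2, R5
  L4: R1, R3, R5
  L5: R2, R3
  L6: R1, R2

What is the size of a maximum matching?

5

Unit-capacity flow: source→left, listed edges, right→sink; max matching = max flow.
Augmenting path L1→R4 (+1); matched 1.
Augmenting path L2→R1 (+1); matched 2.
Augmenting path L3→R2 (+1); matched 3.
Augmenting path L4→R3 (+1); matched 4.
Augmenting path L5→R2→L3→R5 (+1); matched 5.
No augmenting path remains; maximum matching = 5.
König certificate: {L1, R1, R2, R3, R5} is a vertex cover of size 5 (every listed pair touches it), so no matching can be larger.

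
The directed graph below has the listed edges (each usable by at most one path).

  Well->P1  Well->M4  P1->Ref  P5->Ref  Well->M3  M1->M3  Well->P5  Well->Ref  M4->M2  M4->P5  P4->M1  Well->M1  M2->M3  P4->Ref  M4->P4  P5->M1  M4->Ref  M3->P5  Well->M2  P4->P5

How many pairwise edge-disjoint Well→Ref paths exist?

Assign every edge capacity 1; by Menger, the answer equals the max flow.
Path Well→Ref (+1); total 1.
Path Well→M4→Ref (+1); total 2.
Path Well→P5→Ref (+1); total 3.
Path Well→P1→Ref (+1); total 4.
No residual Well→Ref path; max flow = 4.
Certifying cut of size 4: {P5→Ref, Well→M4, Well→P1, Well→Ref}.

4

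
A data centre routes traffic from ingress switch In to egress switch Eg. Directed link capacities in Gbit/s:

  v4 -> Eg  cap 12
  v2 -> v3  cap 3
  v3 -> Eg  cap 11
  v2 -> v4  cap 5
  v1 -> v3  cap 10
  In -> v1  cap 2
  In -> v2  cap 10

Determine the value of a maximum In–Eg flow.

Augment In→v1→v3→Eg: bottleneck 2, flow now 2.
Augment In→v2→v3→Eg: bottleneck 3, flow now 5.
Augment In→v2→v4→Eg: bottleneck 5, flow now 10.
No augmenting path remains; maximum flow = 10.
In the residual graph, reachable from In: {In, v2}.
Min-cut edges: In→v1 (2), v2→v3 (3), v2→v4 (5); capacity 2 + 3 + 5 = 10.
This cut is saturated, so no flow can exceed 10.

10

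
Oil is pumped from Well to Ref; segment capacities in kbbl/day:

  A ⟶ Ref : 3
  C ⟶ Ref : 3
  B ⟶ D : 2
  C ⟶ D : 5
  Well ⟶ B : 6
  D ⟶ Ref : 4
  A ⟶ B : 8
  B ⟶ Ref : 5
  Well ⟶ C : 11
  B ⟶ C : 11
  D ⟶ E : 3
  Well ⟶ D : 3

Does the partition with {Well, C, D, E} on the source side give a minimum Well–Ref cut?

No — its capacity is 13, but the minimum cut has capacity 12.

Given cut capacity: 6 + 3 + 4 = 13.
Augment Well→B→Ref: bottleneck 5, flow now 5.
Augment Well→C→Ref: bottleneck 3, flow now 8.
Augment Well→D→Ref: bottleneck 3, flow now 11.
Augment Well→B→D→Ref: bottleneck 1, flow now 12.
No augmenting path remains; maximum flow = 12.
In the residual graph, reachable from Well: {Well, B, C, D, E}.
Min-cut edges: B→Ref (5), C→Ref (3), D→Ref (4); capacity 5 + 3 + 4 = 12.
Cut capacity 13 exceeds the max flow 12, so it is not minimum.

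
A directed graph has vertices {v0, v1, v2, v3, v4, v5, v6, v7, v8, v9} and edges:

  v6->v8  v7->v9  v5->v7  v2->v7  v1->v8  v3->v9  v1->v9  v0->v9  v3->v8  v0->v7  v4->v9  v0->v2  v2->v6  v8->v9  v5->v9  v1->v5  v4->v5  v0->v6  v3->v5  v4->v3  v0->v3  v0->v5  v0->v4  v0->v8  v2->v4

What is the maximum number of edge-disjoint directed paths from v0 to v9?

6

Assign every edge capacity 1; by Menger, the answer equals the max flow.
Path v0→v9 (+1); total 1.
Path v0→v3→v9 (+1); total 2.
Path v0→v4→v9 (+1); total 3.
Path v0→v5→v9 (+1); total 4.
Path v0→v7→v9 (+1); total 5.
Path v0→v8→v9 (+1); total 6.
No residual v0→v9 path; max flow = 6.
Certifying cut of size 6: {v0→v9, v3→v9, v4→v9, v5→v9, v7→v9, v8→v9}.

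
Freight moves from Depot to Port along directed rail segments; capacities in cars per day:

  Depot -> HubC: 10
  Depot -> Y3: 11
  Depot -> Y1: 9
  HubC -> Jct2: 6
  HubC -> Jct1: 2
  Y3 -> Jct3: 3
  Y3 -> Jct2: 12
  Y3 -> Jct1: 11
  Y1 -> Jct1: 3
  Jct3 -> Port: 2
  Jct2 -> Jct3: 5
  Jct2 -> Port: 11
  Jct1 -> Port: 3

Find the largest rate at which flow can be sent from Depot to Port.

Augment Depot→HubC→Jct2→Port: bottleneck 6, flow now 6.
Augment Depot→HubC→Jct1→Port: bottleneck 2, flow now 8.
Augment Depot→Y3→Jct3→Port: bottleneck 2, flow now 10.
Augment Depot→Y3→Jct2→Port: bottleneck 5, flow now 15.
Augment Depot→Y3→Jct1→Port: bottleneck 1, flow now 16.
No augmenting path remains; maximum flow = 16.
In the residual graph, reachable from Depot: {Depot, HubC, Y3, Y1, Jct3, Jct2, Jct1}.
Min-cut edges: Jct3→Port (2), Jct2→Port (11), Jct1→Port (3); capacity 2 + 11 + 3 = 16.
This cut is saturated, so no flow can exceed 16.

16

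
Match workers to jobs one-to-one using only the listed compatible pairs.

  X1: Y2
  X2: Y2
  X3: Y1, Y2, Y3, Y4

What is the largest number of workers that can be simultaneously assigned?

2

Unit-capacity flow: source→left, listed edges, right→sink; max matching = max flow.
Augmenting path X1→Y2 (+1); matched 1.
Augmenting path X3→Y1 (+1); matched 2.
No augmenting path remains; maximum matching = 2.
König certificate: {X3, Y2} is a vertex cover of size 2 (every listed pair touches it), so no matching can be larger.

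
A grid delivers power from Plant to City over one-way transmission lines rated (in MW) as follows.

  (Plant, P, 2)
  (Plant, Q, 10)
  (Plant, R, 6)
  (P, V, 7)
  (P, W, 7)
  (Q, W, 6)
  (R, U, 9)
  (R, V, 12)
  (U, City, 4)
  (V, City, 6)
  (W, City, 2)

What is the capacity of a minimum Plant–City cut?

10

Augment Plant→P→V→City: bottleneck 2, flow now 2.
Augment Plant→Q→W→City: bottleneck 2, flow now 4.
Augment Plant→R→U→City: bottleneck 4, flow now 8.
Augment Plant→R→V→City: bottleneck 2, flow now 10.
No augmenting path remains; maximum flow = 10.
By max-flow min-cut, the minimum cut capacity equals the max flow.
In the residual graph, reachable from Plant: {Plant, Q, W}.
Min-cut edges: Plant→P (2), Plant→R (6), W→City (2); capacity 2 + 6 + 2 = 10.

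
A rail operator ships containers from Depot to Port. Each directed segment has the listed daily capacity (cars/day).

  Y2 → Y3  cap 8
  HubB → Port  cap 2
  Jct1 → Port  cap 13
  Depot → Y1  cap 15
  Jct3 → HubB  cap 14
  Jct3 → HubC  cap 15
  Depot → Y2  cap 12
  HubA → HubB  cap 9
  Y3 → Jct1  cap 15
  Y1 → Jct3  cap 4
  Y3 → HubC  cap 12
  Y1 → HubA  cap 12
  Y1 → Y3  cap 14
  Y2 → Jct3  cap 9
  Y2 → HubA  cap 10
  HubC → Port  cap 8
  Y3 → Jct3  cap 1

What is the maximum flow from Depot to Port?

23

Augment Depot→Y1→Y3→HubC→Port: bottleneck 8, flow now 8.
Augment Depot→Y1→Y3→Jct1→Port: bottleneck 6, flow now 14.
Augment Depot→Y1→Jct3→HubB→Port: bottleneck 1, flow now 15.
Augment Depot→Y2→Y3→Jct1→Port: bottleneck 7, flow now 22.
Augment Depot→Y2→Jct3→HubB→Port: bottleneck 1, flow now 23.
No augmenting path remains; maximum flow = 23.
In the residual graph, reachable from Depot: {Depot, Y1, Y2, Y3, Jct3, HubA, HubC, HubB, Jct1}.
Min-cut edges: HubC→Port (8), HubB→Port (2), Jct1→Port (13); capacity 8 + 2 + 13 = 23.
This cut is saturated, so no flow can exceed 23.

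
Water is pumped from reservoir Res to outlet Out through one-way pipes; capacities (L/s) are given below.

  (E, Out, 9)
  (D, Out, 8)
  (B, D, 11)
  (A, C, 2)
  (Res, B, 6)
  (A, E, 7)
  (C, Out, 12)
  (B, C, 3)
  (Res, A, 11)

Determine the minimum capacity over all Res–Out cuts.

Augment Res→A→C→Out: bottleneck 2, flow now 2.
Augment Res→A→E→Out: bottleneck 7, flow now 9.
Augment Res→B→C→Out: bottleneck 3, flow now 12.
Augment Res→B→D→Out: bottleneck 3, flow now 15.
No augmenting path remains; maximum flow = 15.
By max-flow min-cut, the minimum cut capacity equals the max flow.
In the residual graph, reachable from Res: {Res, A}.
Min-cut edges: Res→B (6), A→C (2), A→E (7); capacity 6 + 2 + 7 = 15.

15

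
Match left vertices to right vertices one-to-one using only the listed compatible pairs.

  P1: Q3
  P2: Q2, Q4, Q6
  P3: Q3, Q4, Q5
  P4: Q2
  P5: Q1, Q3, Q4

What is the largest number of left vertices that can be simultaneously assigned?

Unit-capacity flow: source→left, listed edges, right→sink; max matching = max flow.
Augmenting path P1→Q3 (+1); matched 1.
Augmenting path P2→Q2 (+1); matched 2.
Augmenting path P3→Q4 (+1); matched 3.
Augmenting path P5→Q1 (+1); matched 4.
Augmenting path P4→Q2→P2→Q6 (+1); matched 5.
No augmenting path remains; maximum matching = 5.
König certificate: {P1, P2, P3, P4, P5} is a vertex cover of size 5 (every listed pair touches it), so no matching can be larger.

5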